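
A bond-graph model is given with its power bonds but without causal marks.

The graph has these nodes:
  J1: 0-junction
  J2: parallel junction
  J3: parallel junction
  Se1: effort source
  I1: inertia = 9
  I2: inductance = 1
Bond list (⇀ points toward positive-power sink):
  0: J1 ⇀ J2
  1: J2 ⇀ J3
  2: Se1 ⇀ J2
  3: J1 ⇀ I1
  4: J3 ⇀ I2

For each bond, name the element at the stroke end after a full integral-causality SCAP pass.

bond 0 →J1
bond 1 →J3
bond 2 →J2
bond 3 →I1
bond 4 →I2

bond 2 stroke at J2  (Se1 (Se) sets effort on bond)
bond 0 stroke at J1  (common-e at J2 fixed by 2)
bond 1 stroke at J3  (common-e at J2 fixed by 2)
bond 4 stroke at I2  (common-e at J3 fixed by 1)
bond 3 stroke at I1  (0-jn J1 has e-setter on 0)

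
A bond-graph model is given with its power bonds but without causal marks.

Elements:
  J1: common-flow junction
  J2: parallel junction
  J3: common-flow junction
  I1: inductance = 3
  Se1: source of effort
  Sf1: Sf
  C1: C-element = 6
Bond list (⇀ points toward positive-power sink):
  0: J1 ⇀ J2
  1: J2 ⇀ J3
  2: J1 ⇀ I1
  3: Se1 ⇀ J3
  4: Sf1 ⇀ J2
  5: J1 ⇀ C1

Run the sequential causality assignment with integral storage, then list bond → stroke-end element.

bond 3 stroke→J3  (Se1 (Se) sets effort on bond)
bond 4 stroke→Sf1  (Sf1 (Sf) sets flow on bond)
bond 1 stroke→J2  (closing 1-jn rule on J3)
bond 0 stroke→J1  (0-jn J2 has e-setter on 1)
bond 2 stroke→I1  (I1 outputs flow p/I1)
bond 5 stroke→J1  (J1: bond 2 brought flow, rest push out)

b0 stroke→J1
b1 stroke→J2
b2 stroke→I1
b3 stroke→J3
b4 stroke→Sf1
b5 stroke→J1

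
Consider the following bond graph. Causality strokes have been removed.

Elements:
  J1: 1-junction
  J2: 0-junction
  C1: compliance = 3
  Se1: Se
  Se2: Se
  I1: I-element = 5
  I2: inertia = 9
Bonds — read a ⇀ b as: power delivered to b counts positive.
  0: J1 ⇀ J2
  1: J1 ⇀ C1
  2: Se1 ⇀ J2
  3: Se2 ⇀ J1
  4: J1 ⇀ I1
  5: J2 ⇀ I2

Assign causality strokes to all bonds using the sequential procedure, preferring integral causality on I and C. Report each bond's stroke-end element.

b2 stroke at J2  (source Se1 imposes e)
b3 stroke at J1  (Se2 (Se) sets effort on bond)
b0 stroke at J1  (common-e at J2 fixed by 2)
b5 stroke at I2  (J2: bond 2 brought effort, rest push out)
b1 stroke at J1  (prefer integral on C1)
b4 stroke at I1  (J1: last free bond brings flow in)

β0 →J1
β1 →J1
β2 →J2
β3 →J1
β4 →I1
β5 →I2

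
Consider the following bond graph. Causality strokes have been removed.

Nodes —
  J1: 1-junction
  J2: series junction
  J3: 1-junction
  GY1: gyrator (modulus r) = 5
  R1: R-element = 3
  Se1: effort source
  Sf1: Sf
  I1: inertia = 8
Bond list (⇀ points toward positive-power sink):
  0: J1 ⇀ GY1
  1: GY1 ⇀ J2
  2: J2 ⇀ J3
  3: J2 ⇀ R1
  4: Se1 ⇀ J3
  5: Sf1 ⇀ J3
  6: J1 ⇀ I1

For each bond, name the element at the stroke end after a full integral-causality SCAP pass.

β0 stroke→J1
β1 stroke→J2
β2 stroke→J3
β3 stroke→J2
β4 stroke→J3
β5 stroke→Sf1
β6 stroke→I1

bond 4 stroke→J3  (Se1 (Se) sets effort on bond)
bond 5 stroke→Sf1  (Sf1 fixes flow; stroke at Sf1)
bond 2 stroke→J3  (J3: bond 5 brought flow, rest push out)
bond 1 stroke→J2  (common-f at J2 fixed by 2)
bond 3 stroke→J2  (J2 flow already set via bond 2)
bond 0 stroke→J1  (GY1: gyrator matches bond 1)
bond 6 stroke→I1  (only one flow-in slot at J1)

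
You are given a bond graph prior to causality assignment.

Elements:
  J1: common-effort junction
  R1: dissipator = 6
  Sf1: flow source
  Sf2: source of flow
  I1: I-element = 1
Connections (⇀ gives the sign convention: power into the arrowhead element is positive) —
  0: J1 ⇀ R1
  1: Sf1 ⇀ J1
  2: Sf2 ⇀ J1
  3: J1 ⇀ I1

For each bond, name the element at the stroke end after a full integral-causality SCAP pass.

#1 stroke at Sf1  (Sf1 (Sf) sets flow on bond)
#2 stroke at Sf2  (source Sf2 imposes f)
#3 stroke at I1  (prefer integral on I1)
#0 stroke at J1  (J1 needs exactly one e-in)

β0 →J1
β1 →Sf1
β2 →Sf2
β3 →I1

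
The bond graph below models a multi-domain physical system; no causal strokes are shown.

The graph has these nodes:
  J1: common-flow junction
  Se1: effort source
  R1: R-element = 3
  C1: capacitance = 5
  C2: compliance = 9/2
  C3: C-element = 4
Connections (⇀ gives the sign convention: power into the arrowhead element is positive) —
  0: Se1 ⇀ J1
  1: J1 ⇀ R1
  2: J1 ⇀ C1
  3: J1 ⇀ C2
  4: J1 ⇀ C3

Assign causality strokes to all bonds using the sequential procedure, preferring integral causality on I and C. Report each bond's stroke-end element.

b0 stroke→J1
b1 stroke→R1
b2 stroke→J1
b3 stroke→J1
b4 stroke→J1

β0 stroke→J1  (Se1: effort source, stroke at far end)
β2 stroke→J1  (C1: C, integral causality)
β3 stroke→J1  (C2 integral (e out))
β4 stroke→J1  (C3 outputs effort q/C3)
β1 stroke→R1  (J1 needs exactly one f-in)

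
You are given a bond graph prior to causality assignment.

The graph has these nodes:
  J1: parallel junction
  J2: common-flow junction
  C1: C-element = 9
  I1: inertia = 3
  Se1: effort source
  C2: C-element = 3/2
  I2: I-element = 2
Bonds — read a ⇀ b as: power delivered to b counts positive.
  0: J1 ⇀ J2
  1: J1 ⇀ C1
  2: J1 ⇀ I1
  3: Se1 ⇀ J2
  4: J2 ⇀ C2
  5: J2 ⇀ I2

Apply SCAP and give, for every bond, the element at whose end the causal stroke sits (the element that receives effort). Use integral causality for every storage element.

bond 3 |J2  (Se1: effort source, stroke at far end)
bond 1 |J1  (C1 integral (e out))
bond 0 |J2  (J1 effort already set via bond 1)
bond 2 |I1  (J1 effort already set via bond 1)
bond 4 |J2  (prefer integral on C2)
bond 5 |I2  (J2 needs exactly one f-in)

#0 stroke at J2
#1 stroke at J1
#2 stroke at I1
#3 stroke at J2
#4 stroke at J2
#5 stroke at I2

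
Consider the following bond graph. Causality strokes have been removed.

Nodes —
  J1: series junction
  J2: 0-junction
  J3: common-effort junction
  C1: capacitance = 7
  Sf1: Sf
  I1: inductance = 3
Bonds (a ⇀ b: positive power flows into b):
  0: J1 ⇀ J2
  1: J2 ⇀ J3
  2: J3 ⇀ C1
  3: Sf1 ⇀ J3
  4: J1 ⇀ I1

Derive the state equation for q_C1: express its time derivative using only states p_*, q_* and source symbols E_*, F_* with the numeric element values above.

β3 stroke at Sf1  (Sf1: flow source, stroke at near end)
β2 stroke at J3  (C1: C, integral causality)
β1 stroke at J2  (J3: bond 2 brought effort, rest push out)
β0 stroke at J1  (J2 effort already set via bond 1)
β4 stroke at I1  (J1 needs exactly one f-in)

dq_C1/dt = F_Sf1 + p_I1/3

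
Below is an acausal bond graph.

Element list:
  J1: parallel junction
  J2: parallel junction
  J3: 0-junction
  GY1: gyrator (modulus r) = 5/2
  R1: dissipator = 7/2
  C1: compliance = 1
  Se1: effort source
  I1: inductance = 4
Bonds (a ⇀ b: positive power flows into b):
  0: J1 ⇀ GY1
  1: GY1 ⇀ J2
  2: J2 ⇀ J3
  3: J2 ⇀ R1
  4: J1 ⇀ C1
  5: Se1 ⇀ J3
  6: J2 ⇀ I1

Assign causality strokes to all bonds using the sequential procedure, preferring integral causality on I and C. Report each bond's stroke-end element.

b0 stroke→GY1
b1 stroke→GY1
b2 stroke→J2
b3 stroke→R1
b4 stroke→J1
b5 stroke→J3
b6 stroke→I1

#5 |J3  (Se1: effort source, stroke at far end)
#2 |J2  (common-e at J3 fixed by 5)
#1 |GY1  (J2 effort already set via bond 2)
#3 |R1  (J2 effort already set via bond 2)
#6 |I1  (0-jn J2 has e-setter on 2)
#0 |GY1  (GY1 both-in/both-out from 1)
#4 |J1  (J1: last free bond brings effort in)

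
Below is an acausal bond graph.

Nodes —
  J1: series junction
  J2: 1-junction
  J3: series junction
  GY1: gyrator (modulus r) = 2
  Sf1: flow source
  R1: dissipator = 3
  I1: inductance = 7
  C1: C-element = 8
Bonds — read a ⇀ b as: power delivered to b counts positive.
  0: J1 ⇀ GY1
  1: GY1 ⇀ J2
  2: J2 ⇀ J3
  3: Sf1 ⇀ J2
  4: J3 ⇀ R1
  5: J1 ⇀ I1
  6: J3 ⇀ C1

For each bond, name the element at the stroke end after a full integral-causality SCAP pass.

bond 0 stroke→J1
bond 1 stroke→J2
bond 2 stroke→J2
bond 3 stroke→Sf1
bond 4 stroke→J3
bond 5 stroke→I1
bond 6 stroke→J3

b3 →Sf1  (Sf1 (Sf) sets flow on bond)
b1 →J2  (1-jn J2 has f-setter on 3)
b2 →J2  (1-jn J2 has f-setter on 3)
b4 →J3  (J3 flow already set via bond 2)
b6 →J3  (common-f at J3 fixed by 2)
b0 →J1  (GY1: gyrator matches bond 1)
b5 →I1  (only one flow-in slot at J1)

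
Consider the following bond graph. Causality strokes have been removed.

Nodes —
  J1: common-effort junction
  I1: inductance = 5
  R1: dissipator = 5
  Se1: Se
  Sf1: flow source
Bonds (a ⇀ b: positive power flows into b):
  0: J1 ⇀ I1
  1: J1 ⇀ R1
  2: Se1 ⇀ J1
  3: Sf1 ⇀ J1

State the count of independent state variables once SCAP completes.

1  (I1 all integral)

b2 stroke at J1  (source Se1 imposes e)
b3 stroke at Sf1  (Sf1: flow source, stroke at near end)
b0 stroke at I1  (J1 effort already set via bond 2)
b1 stroke at R1  (0-jn J1 has e-setter on 2)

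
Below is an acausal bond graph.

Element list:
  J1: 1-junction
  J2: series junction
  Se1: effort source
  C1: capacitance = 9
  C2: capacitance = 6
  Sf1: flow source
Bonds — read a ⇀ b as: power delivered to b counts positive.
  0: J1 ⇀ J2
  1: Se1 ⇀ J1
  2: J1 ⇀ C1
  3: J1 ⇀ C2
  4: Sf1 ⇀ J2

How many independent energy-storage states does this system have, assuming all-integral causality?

2  (C1, C2 all integral)

bond 1 |J1  (Se1: effort source, stroke at far end)
bond 4 |Sf1  (source Sf1 imposes f)
bond 0 |J2  (1-jn J2 has f-setter on 4)
bond 2 |J1  (J1: bond 0 brought flow, rest push out)
bond 3 |J1  (1-jn J1 has f-setter on 0)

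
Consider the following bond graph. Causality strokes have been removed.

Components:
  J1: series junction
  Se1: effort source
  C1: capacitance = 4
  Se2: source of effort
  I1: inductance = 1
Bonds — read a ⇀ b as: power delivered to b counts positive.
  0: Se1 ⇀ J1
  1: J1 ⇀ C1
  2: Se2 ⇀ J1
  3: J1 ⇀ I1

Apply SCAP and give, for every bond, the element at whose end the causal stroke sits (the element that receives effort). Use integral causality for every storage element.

β0 →J1  (Se1 (Se) sets effort on bond)
β2 →J1  (Se2 fixes effort; stroke away)
β1 →J1  (C1 outputs effort q/C1)
β3 →I1  (only one flow-in slot at J1)

β0 stroke at J1
β1 stroke at J1
β2 stroke at J1
β3 stroke at I1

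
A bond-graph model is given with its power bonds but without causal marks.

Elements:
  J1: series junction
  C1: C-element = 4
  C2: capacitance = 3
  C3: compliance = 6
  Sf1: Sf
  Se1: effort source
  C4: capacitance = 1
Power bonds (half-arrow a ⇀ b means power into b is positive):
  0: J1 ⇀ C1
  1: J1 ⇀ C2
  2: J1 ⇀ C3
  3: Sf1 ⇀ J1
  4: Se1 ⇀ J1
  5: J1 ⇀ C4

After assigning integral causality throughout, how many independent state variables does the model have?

4  (C1, C2, C3, C4 all integral)

bond 3 |Sf1  (Sf1: flow source, stroke at near end)
bond 4 |J1  (Se1: effort source, stroke at far end)
bond 0 |J1  (J1: bond 3 brought flow, rest push out)
bond 1 |J1  (J1: bond 3 brought flow, rest push out)
bond 2 |J1  (common-f at J1 fixed by 3)
bond 5 |J1  (1-jn J1 has f-setter on 3)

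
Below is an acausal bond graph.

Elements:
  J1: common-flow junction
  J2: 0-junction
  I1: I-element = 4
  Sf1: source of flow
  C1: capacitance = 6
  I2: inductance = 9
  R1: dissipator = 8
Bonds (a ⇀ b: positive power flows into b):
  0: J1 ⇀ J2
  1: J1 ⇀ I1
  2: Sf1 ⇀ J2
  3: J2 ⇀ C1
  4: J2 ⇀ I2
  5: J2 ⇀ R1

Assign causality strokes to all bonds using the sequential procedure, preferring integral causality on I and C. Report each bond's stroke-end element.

b2 stroke→Sf1  (source Sf1 imposes f)
b1 stroke→I1  (prefer integral on I1)
b0 stroke→J1  (J1: bond 1 brought flow, rest push out)
b3 stroke→J2  (C1 outputs effort q/C1)
b4 stroke→I2  (J2: bond 3 brought effort, rest push out)
b5 stroke→R1  (J2 effort already set via bond 3)

b0 →J1
b1 →I1
b2 →Sf1
b3 →J2
b4 →I2
b5 →R1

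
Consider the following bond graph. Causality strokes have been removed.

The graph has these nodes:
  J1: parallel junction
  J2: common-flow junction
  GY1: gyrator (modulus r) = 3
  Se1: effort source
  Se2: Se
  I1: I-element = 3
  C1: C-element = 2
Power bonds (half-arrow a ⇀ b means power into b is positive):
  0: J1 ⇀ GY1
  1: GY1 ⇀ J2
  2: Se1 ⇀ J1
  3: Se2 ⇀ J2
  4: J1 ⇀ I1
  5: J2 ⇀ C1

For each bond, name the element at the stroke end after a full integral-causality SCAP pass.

b0 |GY1
b1 |GY1
b2 |J1
b3 |J2
b4 |I1
b5 |J2

b2 stroke→J1  (Se1 (Se) sets effort on bond)
b3 stroke→J2  (source Se2 imposes e)
b0 stroke→GY1  (J1: bond 2 brought effort, rest push out)
b4 stroke→I1  (J1: bond 2 brought effort, rest push out)
b1 stroke→GY1  (through GY1, causality inverts; strokes same side of GY1)
b5 stroke→J2  (common-f at J2 fixed by 1)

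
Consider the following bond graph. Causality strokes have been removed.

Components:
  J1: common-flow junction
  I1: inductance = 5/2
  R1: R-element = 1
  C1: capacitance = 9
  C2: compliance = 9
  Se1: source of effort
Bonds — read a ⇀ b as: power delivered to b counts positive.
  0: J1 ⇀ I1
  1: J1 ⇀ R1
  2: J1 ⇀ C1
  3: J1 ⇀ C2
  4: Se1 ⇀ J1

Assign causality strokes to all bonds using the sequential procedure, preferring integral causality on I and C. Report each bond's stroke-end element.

bond 0 →I1
bond 1 →J1
bond 2 →J1
bond 3 →J1
bond 4 →J1

b4 →J1  (source Se1 imposes e)
b0 →I1  (I1 outputs flow p/I1)
b1 →J1  (J1: bond 0 brought flow, rest push out)
b2 →J1  (1-jn J1 has f-setter on 0)
b3 →J1  (1-jn J1 has f-setter on 0)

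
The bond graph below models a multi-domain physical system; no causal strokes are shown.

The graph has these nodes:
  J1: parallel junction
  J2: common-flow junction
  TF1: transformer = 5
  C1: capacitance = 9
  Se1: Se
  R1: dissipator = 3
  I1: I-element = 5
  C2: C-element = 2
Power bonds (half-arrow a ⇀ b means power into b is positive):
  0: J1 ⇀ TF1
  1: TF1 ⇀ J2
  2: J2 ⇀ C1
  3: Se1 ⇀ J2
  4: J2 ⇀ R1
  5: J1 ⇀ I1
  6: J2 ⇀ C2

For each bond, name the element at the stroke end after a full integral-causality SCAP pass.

β0 →J1
β1 →TF1
β2 →J2
β3 →J2
β4 →J2
β5 →I1
β6 →J2

b3 stroke at J2  (Se1 (Se) sets effort on bond)
b2 stroke at J2  (C1: C, integral causality)
b5 stroke at I1  (prefer integral on I1)
b0 stroke at J1  (closing 0-jn rule on J1)
b1 stroke at TF1  (through TF1, causality passes straight; one stroke at TF1)
b4 stroke at J2  (common-f at J2 fixed by 1)
b6 stroke at J2  (J2 flow already set via bond 1)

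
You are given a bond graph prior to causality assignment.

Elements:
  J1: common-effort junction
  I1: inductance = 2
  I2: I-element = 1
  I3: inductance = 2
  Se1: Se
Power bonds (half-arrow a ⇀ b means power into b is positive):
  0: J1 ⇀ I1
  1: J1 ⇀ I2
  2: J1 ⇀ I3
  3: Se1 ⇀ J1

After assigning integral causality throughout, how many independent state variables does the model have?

3  (I1, I2, I3 all integral)

#3 |J1  (source Se1 imposes e)
#0 |I1  (J1 effort already set via bond 3)
#1 |I2  (J1: bond 3 brought effort, rest push out)
#2 |I3  (J1 effort already set via bond 3)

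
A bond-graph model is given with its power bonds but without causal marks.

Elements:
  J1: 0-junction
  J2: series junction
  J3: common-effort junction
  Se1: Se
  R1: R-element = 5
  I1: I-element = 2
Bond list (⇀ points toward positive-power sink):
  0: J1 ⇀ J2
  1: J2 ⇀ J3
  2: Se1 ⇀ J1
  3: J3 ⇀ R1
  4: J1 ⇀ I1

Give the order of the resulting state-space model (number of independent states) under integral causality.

1  (I1 all integral)

#2 →J1  (Se1: effort source, stroke at far end)
#0 →J2  (common-e at J1 fixed by 2)
#4 →I1  (J1: bond 2 brought effort, rest push out)
#1 →J3  (closing 1-jn rule on J2)
#3 →R1  (J3: bond 1 brought effort, rest push out)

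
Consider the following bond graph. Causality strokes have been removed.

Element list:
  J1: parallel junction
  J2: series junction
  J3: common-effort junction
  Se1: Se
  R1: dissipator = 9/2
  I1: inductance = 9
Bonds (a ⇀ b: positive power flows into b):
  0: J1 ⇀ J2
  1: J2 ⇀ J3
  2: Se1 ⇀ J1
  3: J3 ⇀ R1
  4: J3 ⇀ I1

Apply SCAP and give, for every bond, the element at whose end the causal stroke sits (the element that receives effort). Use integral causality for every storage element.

bond 2 stroke at J1  (Se1: effort source, stroke at far end)
bond 0 stroke at J2  (0-jn J1 has e-setter on 2)
bond 1 stroke at J3  (only one flow-in slot at J2)
bond 3 stroke at R1  (common-e at J3 fixed by 1)
bond 4 stroke at I1  (J3: bond 1 brought effort, rest push out)

b0 →J2
b1 →J3
b2 →J1
b3 →R1
b4 →I1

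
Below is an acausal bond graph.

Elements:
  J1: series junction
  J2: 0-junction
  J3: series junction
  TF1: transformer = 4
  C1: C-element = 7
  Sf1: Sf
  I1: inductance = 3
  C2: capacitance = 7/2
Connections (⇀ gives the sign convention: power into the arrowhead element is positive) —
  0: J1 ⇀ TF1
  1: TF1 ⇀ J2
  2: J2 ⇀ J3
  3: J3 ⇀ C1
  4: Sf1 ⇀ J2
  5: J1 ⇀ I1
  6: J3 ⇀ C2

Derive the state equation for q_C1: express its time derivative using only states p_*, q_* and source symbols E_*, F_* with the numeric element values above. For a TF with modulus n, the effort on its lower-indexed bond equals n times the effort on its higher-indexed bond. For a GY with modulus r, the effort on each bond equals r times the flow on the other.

dq_C1/dt = F_Sf1 + 4*p_I1/3

bond 4 →Sf1  (Sf1: flow source, stroke at near end)
bond 3 →J3  (C1: C, integral causality)
bond 5 →I1  (I1: I, integral causality)
bond 0 →J1  (1-jn J1 has f-setter on 5)
bond 1 →TF1  (through TF1, causality passes straight; one stroke at TF1)
bond 2 →J2  (J2 needs exactly one e-in)
bond 6 →J3  (1-jn J3 has f-setter on 2)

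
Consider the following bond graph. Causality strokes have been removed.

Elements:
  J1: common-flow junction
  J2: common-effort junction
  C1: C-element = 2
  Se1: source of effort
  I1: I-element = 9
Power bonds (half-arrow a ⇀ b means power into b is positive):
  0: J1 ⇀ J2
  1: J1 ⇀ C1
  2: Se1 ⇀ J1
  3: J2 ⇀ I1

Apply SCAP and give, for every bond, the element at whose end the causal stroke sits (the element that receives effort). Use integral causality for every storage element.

b2 stroke at J1  (Se1: effort source, stroke at far end)
b1 stroke at J1  (C1 outputs effort q/C1)
b0 stroke at J2  (only one flow-in slot at J1)
b3 stroke at I1  (J2 effort already set via bond 0)

β0 →J2
β1 →J1
β2 →J1
β3 →I1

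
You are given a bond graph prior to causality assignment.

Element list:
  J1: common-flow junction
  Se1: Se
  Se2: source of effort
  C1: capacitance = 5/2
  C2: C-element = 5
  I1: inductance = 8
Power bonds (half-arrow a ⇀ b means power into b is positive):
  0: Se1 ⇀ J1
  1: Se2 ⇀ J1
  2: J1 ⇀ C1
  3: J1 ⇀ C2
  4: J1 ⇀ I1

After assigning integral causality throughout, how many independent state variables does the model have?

3  (C1, C2, I1 all integral)

b0 stroke→J1  (Se1: effort source, stroke at far end)
b1 stroke→J1  (Se2: effort source, stroke at far end)
b2 stroke→J1  (C1: C, integral causality)
b3 stroke→J1  (C2: C, integral causality)
b4 stroke→I1  (closing 1-jn rule on J1)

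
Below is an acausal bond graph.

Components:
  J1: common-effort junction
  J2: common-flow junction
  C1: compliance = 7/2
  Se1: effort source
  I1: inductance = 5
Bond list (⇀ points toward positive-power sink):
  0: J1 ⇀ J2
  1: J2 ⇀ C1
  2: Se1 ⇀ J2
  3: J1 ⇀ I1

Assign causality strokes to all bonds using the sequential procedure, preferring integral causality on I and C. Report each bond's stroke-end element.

#0 |J1
#1 |J2
#2 |J2
#3 |I1

β2 |J2  (Se1: effort source, stroke at far end)
β1 |J2  (C1 integral (e out))
β0 |J1  (closing 1-jn rule on J2)
β3 |I1  (J1 effort already set via bond 0)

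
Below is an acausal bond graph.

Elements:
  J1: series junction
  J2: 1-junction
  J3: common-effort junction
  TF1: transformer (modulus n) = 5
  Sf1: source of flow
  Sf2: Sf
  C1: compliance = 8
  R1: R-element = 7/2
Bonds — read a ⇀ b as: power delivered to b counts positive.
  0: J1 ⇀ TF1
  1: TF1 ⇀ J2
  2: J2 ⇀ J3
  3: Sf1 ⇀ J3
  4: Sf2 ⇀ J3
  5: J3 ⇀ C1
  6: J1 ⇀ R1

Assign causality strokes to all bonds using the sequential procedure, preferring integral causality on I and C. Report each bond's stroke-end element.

bond 3 |Sf1  (source Sf1 imposes f)
bond 4 |Sf2  (Sf2 (Sf) sets flow on bond)
bond 5 |J3  (C1: C, integral causality)
bond 2 |J2  (0-jn J3 has e-setter on 5)
bond 1 |TF1  (closing 1-jn rule on J2)
bond 0 |J1  (TF1 one-in-one-out from 1)
bond 6 |R1  (closing 1-jn rule on J1)

#0 stroke at J1
#1 stroke at TF1
#2 stroke at J2
#3 stroke at Sf1
#4 stroke at Sf2
#5 stroke at J3
#6 stroke at R1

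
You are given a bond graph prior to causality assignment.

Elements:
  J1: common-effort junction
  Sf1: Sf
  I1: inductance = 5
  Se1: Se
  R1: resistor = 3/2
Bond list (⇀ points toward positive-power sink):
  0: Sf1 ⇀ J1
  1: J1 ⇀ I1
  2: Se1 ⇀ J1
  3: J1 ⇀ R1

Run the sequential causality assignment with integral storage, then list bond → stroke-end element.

β0 |Sf1
β1 |I1
β2 |J1
β3 |R1

b0 stroke→Sf1  (Sf1 (Sf) sets flow on bond)
b2 stroke→J1  (source Se1 imposes e)
b1 stroke→I1  (common-e at J1 fixed by 2)
b3 stroke→R1  (J1: bond 2 brought effort, rest push out)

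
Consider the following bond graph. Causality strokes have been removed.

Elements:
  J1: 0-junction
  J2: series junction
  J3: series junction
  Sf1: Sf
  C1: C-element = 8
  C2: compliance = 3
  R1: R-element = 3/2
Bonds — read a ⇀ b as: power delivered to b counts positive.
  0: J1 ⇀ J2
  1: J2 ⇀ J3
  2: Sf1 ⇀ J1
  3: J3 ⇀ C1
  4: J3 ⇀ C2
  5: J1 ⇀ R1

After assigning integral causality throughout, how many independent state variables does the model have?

2  (C1, C2 all integral)

b2 stroke at Sf1  (source Sf1 imposes f)
b3 stroke at J3  (prefer integral on C1)
b4 stroke at J3  (C2: C, integral causality)
b1 stroke at J2  (J3: last free bond brings flow in)
b0 stroke at J1  (only one flow-in slot at J2)
b5 stroke at R1  (common-e at J1 fixed by 0)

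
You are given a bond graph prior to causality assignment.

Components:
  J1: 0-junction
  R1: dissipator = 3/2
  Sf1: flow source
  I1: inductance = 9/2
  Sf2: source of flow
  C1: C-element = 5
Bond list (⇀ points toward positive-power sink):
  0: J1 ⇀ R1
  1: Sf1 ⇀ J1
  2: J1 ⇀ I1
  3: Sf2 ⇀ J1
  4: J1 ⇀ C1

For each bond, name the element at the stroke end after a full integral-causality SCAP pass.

bond 1 →Sf1  (Sf1: flow source, stroke at near end)
bond 3 →Sf2  (Sf2 (Sf) sets flow on bond)
bond 2 →I1  (I1 integral (f out))
bond 4 →J1  (C1 integral (e out))
bond 0 →R1  (J1: bond 4 brought effort, rest push out)

b0 stroke at R1
b1 stroke at Sf1
b2 stroke at I1
b3 stroke at Sf2
b4 stroke at J1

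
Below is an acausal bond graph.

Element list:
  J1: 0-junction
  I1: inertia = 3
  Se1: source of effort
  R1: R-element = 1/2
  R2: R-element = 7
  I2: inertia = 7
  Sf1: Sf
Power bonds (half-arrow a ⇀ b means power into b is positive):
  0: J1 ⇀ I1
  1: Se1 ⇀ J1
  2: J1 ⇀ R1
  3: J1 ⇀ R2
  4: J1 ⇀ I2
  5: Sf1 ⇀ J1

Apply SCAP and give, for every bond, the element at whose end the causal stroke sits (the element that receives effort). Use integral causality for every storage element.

#1 stroke→J1  (Se1 fixes effort; stroke away)
#5 stroke→Sf1  (source Sf1 imposes f)
#0 stroke→I1  (J1: bond 1 brought effort, rest push out)
#2 stroke→R1  (J1 effort already set via bond 1)
#3 stroke→R2  (J1 effort already set via bond 1)
#4 stroke→I2  (0-jn J1 has e-setter on 1)

#0 |I1
#1 |J1
#2 |R1
#3 |R2
#4 |I2
#5 |Sf1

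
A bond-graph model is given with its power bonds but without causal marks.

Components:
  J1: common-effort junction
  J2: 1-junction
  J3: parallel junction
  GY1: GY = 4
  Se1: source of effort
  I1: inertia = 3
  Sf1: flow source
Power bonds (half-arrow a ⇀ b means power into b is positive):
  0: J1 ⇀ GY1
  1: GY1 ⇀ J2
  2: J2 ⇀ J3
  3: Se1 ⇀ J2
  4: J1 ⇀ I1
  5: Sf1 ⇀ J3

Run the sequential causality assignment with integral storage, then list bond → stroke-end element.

β3 stroke at J2  (source Se1 imposes e)
β5 stroke at Sf1  (Sf1 (Sf) sets flow on bond)
β2 stroke at J3  (closing 0-jn rule on J3)
β1 stroke at J2  (1-jn J2 has f-setter on 2)
β0 stroke at J1  (GY GY1: same side as bond 1)
β4 stroke at I1  (0-jn J1 has e-setter on 0)

b0 |J1
b1 |J2
b2 |J3
b3 |J2
b4 |I1
b5 |Sf1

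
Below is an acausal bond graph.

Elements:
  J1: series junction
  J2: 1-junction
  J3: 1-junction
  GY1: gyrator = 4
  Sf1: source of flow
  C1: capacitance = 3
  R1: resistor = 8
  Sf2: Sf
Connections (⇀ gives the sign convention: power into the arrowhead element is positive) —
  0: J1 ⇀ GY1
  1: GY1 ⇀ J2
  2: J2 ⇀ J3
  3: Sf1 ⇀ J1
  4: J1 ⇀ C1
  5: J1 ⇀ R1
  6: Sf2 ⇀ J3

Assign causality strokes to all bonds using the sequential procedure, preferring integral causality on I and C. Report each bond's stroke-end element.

β3 stroke→Sf1  (Sf1 fixes flow; stroke at Sf1)
β6 stroke→Sf2  (source Sf2 imposes f)
β0 stroke→J1  (J1 flow already set via bond 3)
β4 stroke→J1  (J1 flow already set via bond 3)
β5 stroke→J1  (common-f at J1 fixed by 3)
β2 stroke→J3  (common-f at J3 fixed by 6)
β1 stroke→J2  (GY1 both-in/both-out from 0)

bond 0 stroke→J1
bond 1 stroke→J2
bond 2 stroke→J3
bond 3 stroke→Sf1
bond 4 stroke→J1
bond 5 stroke→J1
bond 6 stroke→Sf2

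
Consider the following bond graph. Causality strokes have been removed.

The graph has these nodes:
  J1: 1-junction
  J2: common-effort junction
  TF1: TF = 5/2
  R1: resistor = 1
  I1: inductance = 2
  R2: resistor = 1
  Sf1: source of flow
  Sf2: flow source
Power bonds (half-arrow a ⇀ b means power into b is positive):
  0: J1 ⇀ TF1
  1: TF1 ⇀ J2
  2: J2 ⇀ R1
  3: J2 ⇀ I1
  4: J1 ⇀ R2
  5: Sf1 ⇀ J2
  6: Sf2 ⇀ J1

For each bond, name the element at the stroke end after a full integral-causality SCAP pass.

bond 5 stroke→Sf1  (Sf1 (Sf) sets flow on bond)
bond 6 stroke→Sf2  (Sf2 fixes flow; stroke at Sf2)
bond 0 stroke→J1  (common-f at J1 fixed by 6)
bond 4 stroke→J1  (J1: bond 6 brought flow, rest push out)
bond 1 stroke→TF1  (TF TF1: opposite of bond 0)
bond 3 stroke→I1  (prefer integral on I1)
bond 2 stroke→J2  (J2 needs exactly one e-in)

#0 stroke→J1
#1 stroke→TF1
#2 stroke→J2
#3 stroke→I1
#4 stroke→J1
#5 stroke→Sf1
#6 stroke→Sf2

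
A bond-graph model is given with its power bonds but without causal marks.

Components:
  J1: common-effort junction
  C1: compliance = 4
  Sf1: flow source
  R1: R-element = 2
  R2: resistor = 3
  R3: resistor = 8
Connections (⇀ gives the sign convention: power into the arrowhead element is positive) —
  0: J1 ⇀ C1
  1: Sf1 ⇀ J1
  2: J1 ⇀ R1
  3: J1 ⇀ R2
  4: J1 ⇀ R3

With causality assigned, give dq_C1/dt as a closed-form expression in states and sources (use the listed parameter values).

β1 stroke at Sf1  (Sf1: flow source, stroke at near end)
β0 stroke at J1  (C1 integral (e out))
β2 stroke at R1  (0-jn J1 has e-setter on 0)
β3 stroke at R2  (J1 effort already set via bond 0)
β4 stroke at R3  (0-jn J1 has e-setter on 0)

dq_C1/dt = F_Sf1 - 23*q_C1/96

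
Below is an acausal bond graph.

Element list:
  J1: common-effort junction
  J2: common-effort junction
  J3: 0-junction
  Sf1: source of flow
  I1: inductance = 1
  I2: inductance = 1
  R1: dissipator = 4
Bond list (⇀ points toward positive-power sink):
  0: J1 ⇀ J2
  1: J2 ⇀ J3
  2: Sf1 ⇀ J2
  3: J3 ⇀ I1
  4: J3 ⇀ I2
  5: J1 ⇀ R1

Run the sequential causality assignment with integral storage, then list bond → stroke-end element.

bond 0 →J2
bond 1 →J3
bond 2 →Sf1
bond 3 →I1
bond 4 →I2
bond 5 →J1

#2 →Sf1  (Sf1: flow source, stroke at near end)
#3 →I1  (I1: I, integral causality)
#4 →I2  (I2 integral (f out))
#1 →J3  (J3: last free bond brings effort in)
#0 →J2  (J2 needs exactly one e-in)
#5 →J1  (closing 0-jn rule on J1)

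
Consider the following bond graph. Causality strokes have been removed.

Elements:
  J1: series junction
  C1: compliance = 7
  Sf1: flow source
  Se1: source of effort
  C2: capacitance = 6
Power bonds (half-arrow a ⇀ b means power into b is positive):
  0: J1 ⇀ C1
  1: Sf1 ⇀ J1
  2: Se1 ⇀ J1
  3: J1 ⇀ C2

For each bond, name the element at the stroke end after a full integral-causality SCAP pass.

β0 stroke at J1
β1 stroke at Sf1
β2 stroke at J1
β3 stroke at J1

bond 1 stroke at Sf1  (Sf1 (Sf) sets flow on bond)
bond 2 stroke at J1  (Se1 (Se) sets effort on bond)
bond 0 stroke at J1  (1-jn J1 has f-setter on 1)
bond 3 stroke at J1  (J1: bond 1 brought flow, rest push out)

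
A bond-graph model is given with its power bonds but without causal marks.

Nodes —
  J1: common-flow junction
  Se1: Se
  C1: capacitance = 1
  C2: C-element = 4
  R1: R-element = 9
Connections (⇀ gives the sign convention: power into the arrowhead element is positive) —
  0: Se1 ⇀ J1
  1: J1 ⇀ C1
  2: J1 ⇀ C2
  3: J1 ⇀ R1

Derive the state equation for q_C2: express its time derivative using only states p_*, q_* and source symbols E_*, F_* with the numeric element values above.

bond 0 |J1  (Se1: effort source, stroke at far end)
bond 1 |J1  (C1 outputs effort q/C1)
bond 2 |J1  (C2: C, integral causality)
bond 3 |R1  (J1 needs exactly one f-in)

dq_C2/dt = E_Se1/9 - q_C1/9 - q_C2/36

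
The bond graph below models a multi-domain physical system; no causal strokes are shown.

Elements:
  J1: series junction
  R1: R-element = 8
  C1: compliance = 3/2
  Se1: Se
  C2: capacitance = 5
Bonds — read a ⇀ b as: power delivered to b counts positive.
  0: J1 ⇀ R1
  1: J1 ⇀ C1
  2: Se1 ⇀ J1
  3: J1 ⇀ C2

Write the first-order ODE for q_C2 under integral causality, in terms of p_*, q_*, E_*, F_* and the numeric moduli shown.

bond 2 stroke→J1  (Se1: effort source, stroke at far end)
bond 1 stroke→J1  (C1 integral (e out))
bond 3 stroke→J1  (prefer integral on C2)
bond 0 stroke→R1  (only one flow-in slot at J1)

dq_C2/dt = E_Se1/8 - q_C1/12 - q_C2/40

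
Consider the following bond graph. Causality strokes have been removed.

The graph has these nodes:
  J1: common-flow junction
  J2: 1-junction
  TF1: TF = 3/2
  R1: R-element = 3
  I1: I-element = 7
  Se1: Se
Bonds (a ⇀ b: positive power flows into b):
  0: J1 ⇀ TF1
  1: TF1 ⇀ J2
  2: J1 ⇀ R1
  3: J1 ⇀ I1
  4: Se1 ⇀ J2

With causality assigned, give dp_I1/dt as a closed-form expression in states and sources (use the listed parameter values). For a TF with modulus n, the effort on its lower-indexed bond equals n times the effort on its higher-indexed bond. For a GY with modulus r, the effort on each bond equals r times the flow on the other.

dp_I1/dt = 3*E_Se1/2 - 3*p_I1/7

#4 |J2  (source Se1 imposes e)
#1 |TF1  (only one flow-in slot at J2)
#0 |J1  (through TF1, causality passes straight; one stroke at TF1)
#3 |I1  (I1 integral (f out))
#2 |J1  (J1: bond 3 brought flow, rest push out)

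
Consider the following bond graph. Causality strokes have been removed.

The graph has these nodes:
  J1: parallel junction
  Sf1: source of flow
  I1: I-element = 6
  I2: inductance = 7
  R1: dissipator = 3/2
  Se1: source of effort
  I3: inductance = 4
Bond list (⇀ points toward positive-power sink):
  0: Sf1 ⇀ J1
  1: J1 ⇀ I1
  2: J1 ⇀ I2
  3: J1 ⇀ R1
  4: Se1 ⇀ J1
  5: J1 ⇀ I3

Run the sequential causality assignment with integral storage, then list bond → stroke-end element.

bond 0 stroke→Sf1  (Sf1 (Sf) sets flow on bond)
bond 4 stroke→J1  (Se1 (Se) sets effort on bond)
bond 1 stroke→I1  (common-e at J1 fixed by 4)
bond 2 stroke→I2  (J1 effort already set via bond 4)
bond 3 stroke→R1  (J1 effort already set via bond 4)
bond 5 stroke→I3  (common-e at J1 fixed by 4)

β0 →Sf1
β1 →I1
β2 →I2
β3 →R1
β4 →J1
β5 →I3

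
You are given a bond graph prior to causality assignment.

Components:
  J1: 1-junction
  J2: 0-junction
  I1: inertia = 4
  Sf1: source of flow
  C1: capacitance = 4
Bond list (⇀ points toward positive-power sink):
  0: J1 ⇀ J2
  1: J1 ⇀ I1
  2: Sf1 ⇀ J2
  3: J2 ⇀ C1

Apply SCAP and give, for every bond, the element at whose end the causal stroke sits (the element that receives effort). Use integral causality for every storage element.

b2 stroke→Sf1  (source Sf1 imposes f)
b1 stroke→I1  (I1: I, integral causality)
b0 stroke→J1  (J1: bond 1 brought flow, rest push out)
b3 stroke→J2  (closing 0-jn rule on J2)

β0 stroke at J1
β1 stroke at I1
β2 stroke at Sf1
β3 stroke at J2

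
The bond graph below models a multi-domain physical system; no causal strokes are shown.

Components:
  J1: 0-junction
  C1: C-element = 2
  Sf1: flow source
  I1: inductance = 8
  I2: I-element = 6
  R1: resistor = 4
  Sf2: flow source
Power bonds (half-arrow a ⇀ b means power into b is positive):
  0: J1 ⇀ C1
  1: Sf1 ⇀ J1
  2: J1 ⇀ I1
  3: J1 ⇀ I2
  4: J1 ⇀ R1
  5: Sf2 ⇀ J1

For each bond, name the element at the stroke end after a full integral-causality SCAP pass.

#0 stroke→J1
#1 stroke→Sf1
#2 stroke→I1
#3 stroke→I2
#4 stroke→R1
#5 stroke→Sf2

#1 stroke at Sf1  (Sf1 fixes flow; stroke at Sf1)
#5 stroke at Sf2  (Sf2 fixes flow; stroke at Sf2)
#0 stroke at J1  (C1 integral (e out))
#2 stroke at I1  (J1: bond 0 brought effort, rest push out)
#3 stroke at I2  (common-e at J1 fixed by 0)
#4 stroke at R1  (0-jn J1 has e-setter on 0)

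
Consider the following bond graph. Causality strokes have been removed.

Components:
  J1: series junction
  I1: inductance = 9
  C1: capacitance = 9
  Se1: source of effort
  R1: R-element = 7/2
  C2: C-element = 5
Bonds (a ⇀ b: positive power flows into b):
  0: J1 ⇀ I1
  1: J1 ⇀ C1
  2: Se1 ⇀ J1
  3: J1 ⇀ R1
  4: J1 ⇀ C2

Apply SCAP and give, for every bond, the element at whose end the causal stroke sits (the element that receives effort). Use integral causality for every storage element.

b0 stroke at I1
b1 stroke at J1
b2 stroke at J1
b3 stroke at J1
b4 stroke at J1

b2 →J1  (Se1: effort source, stroke at far end)
b0 →I1  (prefer integral on I1)
b1 →J1  (J1 flow already set via bond 0)
b3 →J1  (J1 flow already set via bond 0)
b4 →J1  (J1: bond 0 brought flow, rest push out)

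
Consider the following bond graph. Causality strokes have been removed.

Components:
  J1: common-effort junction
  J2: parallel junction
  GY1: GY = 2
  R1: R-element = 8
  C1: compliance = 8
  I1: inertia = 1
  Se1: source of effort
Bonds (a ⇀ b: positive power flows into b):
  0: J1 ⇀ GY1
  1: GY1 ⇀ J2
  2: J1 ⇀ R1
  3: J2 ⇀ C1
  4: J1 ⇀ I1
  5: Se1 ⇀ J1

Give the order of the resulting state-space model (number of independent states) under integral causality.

2  (C1, I1 all integral)

β5 stroke→J1  (Se1 fixes effort; stroke away)
β0 stroke→GY1  (common-e at J1 fixed by 5)
β2 stroke→R1  (J1: bond 5 brought effort, rest push out)
β4 stroke→I1  (common-e at J1 fixed by 5)
β1 stroke→GY1  (GY GY1: same side as bond 0)
β3 stroke→J2  (J2 needs exactly one e-in)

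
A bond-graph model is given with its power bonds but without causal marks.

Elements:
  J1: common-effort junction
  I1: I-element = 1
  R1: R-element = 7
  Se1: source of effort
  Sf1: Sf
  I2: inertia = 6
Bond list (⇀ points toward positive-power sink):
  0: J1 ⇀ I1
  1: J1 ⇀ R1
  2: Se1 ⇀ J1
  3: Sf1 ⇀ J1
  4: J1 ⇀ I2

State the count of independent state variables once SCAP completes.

2  (I1, I2 all integral)

bond 2 →J1  (source Se1 imposes e)
bond 3 →Sf1  (Sf1 fixes flow; stroke at Sf1)
bond 0 →I1  (common-e at J1 fixed by 2)
bond 1 →R1  (0-jn J1 has e-setter on 2)
bond 4 →I2  (0-jn J1 has e-setter on 2)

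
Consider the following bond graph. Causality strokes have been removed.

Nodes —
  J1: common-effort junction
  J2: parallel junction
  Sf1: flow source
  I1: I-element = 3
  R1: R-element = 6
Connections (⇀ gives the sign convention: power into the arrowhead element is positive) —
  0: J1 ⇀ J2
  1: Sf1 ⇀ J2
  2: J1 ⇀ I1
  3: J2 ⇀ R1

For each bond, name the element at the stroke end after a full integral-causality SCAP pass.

b1 |Sf1  (Sf1 (Sf) sets flow on bond)
b2 |I1  (prefer integral on I1)
b0 |J1  (J1: last free bond brings effort in)
b3 |J2  (only one effort-in slot at J2)

b0 stroke→J1
b1 stroke→Sf1
b2 stroke→I1
b3 stroke→J2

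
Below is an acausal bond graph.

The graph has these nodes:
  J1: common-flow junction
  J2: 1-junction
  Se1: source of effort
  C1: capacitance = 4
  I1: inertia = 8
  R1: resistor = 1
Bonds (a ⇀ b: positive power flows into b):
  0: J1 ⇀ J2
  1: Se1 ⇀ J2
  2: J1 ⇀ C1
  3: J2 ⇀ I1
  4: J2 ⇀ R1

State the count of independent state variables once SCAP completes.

2  (C1, I1 all integral)

b1 stroke→J2  (Se1: effort source, stroke at far end)
b2 stroke→J1  (prefer integral on C1)
b0 stroke→J2  (J1 needs exactly one f-in)
b3 stroke→I1  (I1 outputs flow p/I1)
b4 stroke→J2  (J2: bond 3 brought flow, rest push out)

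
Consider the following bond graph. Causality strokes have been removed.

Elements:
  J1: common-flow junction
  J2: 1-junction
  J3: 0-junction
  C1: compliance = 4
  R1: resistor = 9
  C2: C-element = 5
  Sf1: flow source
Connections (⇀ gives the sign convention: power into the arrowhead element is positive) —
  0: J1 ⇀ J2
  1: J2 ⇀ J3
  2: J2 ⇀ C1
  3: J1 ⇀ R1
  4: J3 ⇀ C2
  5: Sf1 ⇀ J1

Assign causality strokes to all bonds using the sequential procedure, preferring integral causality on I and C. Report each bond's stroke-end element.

b0 stroke→J1
b1 stroke→J2
b2 stroke→J2
b3 stroke→J1
b4 stroke→J3
b5 stroke→Sf1

#5 |Sf1  (source Sf1 imposes f)
#0 |J1  (common-f at J1 fixed by 5)
#3 |J1  (1-jn J1 has f-setter on 5)
#1 |J2  (J2: bond 0 brought flow, rest push out)
#2 |J2  (J2 flow already set via bond 0)
#4 |J3  (J3 needs exactly one e-in)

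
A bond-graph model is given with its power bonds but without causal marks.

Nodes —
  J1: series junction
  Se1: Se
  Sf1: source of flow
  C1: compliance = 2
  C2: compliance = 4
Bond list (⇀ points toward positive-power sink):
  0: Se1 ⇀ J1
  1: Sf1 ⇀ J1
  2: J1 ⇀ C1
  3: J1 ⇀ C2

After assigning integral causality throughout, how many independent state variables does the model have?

b0 stroke at J1  (source Se1 imposes e)
b1 stroke at Sf1  (Sf1 fixes flow; stroke at Sf1)
b2 stroke at J1  (J1: bond 1 brought flow, rest push out)
b3 stroke at J1  (J1: bond 1 brought flow, rest push out)

2  (C1, C2 all integral)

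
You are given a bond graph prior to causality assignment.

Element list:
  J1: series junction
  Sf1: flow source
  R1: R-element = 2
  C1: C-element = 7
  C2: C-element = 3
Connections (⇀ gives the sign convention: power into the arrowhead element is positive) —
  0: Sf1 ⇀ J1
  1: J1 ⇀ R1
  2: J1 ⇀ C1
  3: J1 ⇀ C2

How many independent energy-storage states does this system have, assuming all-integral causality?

2  (C1, C2 all integral)

bond 0 stroke→Sf1  (source Sf1 imposes f)
bond 1 stroke→J1  (common-f at J1 fixed by 0)
bond 2 stroke→J1  (J1: bond 0 brought flow, rest push out)
bond 3 stroke→J1  (1-jn J1 has f-setter on 0)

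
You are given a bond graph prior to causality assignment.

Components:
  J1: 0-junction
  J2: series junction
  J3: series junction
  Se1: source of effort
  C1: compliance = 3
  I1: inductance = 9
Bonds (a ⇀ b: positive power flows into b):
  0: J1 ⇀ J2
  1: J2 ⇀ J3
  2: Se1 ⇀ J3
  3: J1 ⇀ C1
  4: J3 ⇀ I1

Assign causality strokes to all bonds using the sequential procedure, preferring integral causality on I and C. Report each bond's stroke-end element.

bond 0 →J2
bond 1 →J3
bond 2 →J3
bond 3 →J1
bond 4 →I1

bond 2 →J3  (Se1 (Se) sets effort on bond)
bond 3 →J1  (C1 outputs effort q/C1)
bond 0 →J2  (0-jn J1 has e-setter on 3)
bond 1 →J3  (closing 1-jn rule on J2)
bond 4 →I1  (J3: last free bond brings flow in)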